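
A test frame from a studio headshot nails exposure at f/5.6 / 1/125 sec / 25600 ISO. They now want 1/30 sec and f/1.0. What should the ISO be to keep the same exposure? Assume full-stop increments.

ISO 200

Shutter speed: 1/125 → 1/60 → 1/30 — 2 stops longer (brighter).
Aperture: f/5.6 → f/4 → f/2.8 → f/2 → f/1.4 → f/1.0 — 5 stops opened up (brighter).
Net change so far: 7 stops brighter. Offset with the ISO: 25600 → 12800 → 6400 → 3200 → 1600 → 800 → 400 → 200.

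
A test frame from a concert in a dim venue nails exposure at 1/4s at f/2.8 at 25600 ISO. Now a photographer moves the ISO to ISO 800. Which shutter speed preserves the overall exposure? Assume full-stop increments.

ISO: 25600 → 12800 → 6400 → 3200 → 1600 → 800 — 5 stops lower (darker).
Need 5 stops brighter from the shutter speed: 1/4 → 1/2 → 1 → 2 → 4 → 8.

8 s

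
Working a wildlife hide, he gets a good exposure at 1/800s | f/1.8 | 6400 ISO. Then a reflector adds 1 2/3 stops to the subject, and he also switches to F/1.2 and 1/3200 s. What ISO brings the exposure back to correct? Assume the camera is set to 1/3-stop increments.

Scene light: 1 2/3 stops brighter.
Aperture: f/1.8 → f/1.6 → f/1.4 → f/1.2 — 1 stop larger aperture (brighter).
Shutter speed: 1/800 → 1/1000 → 1/1250 → 1/1600 → 1/2000 → 1/2500 → 1/3200 — 2 stops faster (darker).
Net so far: 2/3 stop brighter. ISO: 6400 → 5000 → 4000.

ISO 4000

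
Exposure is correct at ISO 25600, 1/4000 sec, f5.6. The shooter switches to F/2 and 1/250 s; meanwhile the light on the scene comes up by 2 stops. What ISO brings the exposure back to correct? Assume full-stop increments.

ISO 50

Scene light: 2 stops brighter.
Aperture: f/5.6 → f/4 → f/2.8 → f/2 — 3 stops opened up (brighter).
Shutter speed: 1/4000 → 1/2000 → 1/1000 → 1/500 → 1/250 — 4 stops longer (brighter).
Net so far: 9 stops brighter. ISO: 25600 → 12800 → 6400 → 3200 → 1600 → 800 → 400 → 200 → 100 → 50.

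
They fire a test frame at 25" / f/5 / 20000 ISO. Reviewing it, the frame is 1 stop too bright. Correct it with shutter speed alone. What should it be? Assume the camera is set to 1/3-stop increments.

13 s

Overexposed by 1 stop → need 1 stop darker.
Shutter speed: 25 → 20 → 15 → 13.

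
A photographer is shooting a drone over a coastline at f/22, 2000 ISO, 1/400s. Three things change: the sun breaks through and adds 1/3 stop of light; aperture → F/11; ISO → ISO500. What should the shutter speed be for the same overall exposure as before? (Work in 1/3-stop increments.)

Scene light: 1/3 stop brighter.
Aperture: f/22 → f/20 → f/18 → f/16 → f/14 → f/13 → f/11 — 2 stops wider (brighter).
ISO: 2000 → 1600 → 1250 → 1000 → 800 → 640 → 500 — 2 stops dropped (darker).
Net so far: 1/3 stop brighter. Shutter speed: 1/400 → 1/500.

1/500s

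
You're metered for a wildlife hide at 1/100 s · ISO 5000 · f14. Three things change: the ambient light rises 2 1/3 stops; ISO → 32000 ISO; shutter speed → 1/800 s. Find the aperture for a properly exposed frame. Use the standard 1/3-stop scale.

f/29

Scene light: 2 1/3 stops brighter.
ISO: 5000 → 6400 → 8000 → 10000 → 12800 → 16000 → 20000 → 25600 → 32000 — 2 2/3 stops raised (brighter).
Shutter speed: 1/100 → 1/125 → 1/160 → 1/200 → 1/250 → 1/320 → 1/400 → 1/500 → 1/640 → 1/800 — 3 stops shorter (darker).
Net so far: 2 stops brighter. Aperture: f/14 → f/16 → f/18 → f/20 → f/22 → f/25 → f/29.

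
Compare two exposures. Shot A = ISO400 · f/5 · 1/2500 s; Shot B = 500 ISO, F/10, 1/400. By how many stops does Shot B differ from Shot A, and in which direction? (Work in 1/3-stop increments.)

Aperture: f/5 → f/5.6 → f/6.3 → f/7.1 → f/8 → f/9 → f/10 — 2 stops narrower (darker).
Shutter speed: 1/2500 → 1/2000 → 1/1600 → 1/1250 → 1/1000 → 1/800 → 1/640 → 1/500 → 1/400 — 2 2/3 stops longer (brighter).
ISO: 400 → 500 — 1/3 stop raised (brighter).
Net: −2 +2 2/3 +1/3 = +1 stop.

1 stop brighter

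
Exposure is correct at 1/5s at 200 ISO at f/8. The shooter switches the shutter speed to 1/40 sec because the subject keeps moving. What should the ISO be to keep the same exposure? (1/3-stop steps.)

Shutter speed: 1/5 → 1/6 → 1/8 → 1/10 → 1/13 → 1/15 → 1/20 → 1/25 → 1/30 → 1/40 — 3 stops faster (darker).
Need 3 stops brighter from the ISO: 200 → 250 → 320 → 400 → 500 → 640 → 800 → 1000 → 1250 → 1600.

ISO 1600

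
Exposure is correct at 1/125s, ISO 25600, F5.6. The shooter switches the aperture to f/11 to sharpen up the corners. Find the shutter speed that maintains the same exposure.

1/30s

Aperture: f/5.6 → f/8 → f/11 — 2 stops smaller aperture (darker).
Need 2 stops brighter from the shutter speed: 1/125 → 1/60 → 1/30.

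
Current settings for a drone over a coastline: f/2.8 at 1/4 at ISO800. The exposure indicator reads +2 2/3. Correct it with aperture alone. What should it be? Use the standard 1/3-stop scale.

Overexposed by 2 2/3 stops → need 2 2/3 stops darker.
Aperture: f/2.8 → f/3.2 → f/3.5 → f/4 → f/4.5 → f/5 → f/5.6 → f/6.3 → f/7.1.

f/7.1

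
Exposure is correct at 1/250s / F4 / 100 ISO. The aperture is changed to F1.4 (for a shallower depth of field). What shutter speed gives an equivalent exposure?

Aperture: f/4 → f/2.8 → f/2 → f/1.4 — 3 stops opened up (brighter).
Need 3 stops darker from the shutter speed: 1/250 → 1/500 → 1/1000 → 1/2000.

1/2000s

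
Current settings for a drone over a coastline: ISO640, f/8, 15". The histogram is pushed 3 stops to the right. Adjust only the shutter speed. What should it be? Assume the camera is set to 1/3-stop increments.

Overexposed by 3 stops → need 3 stops darker.
Shutter speed: 15 → 13 → 10 → 8 → 6 → 5 → 4 → 3.2 → 2.5 → 2.

2 s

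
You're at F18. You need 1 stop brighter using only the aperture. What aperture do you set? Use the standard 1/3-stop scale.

Aperture: f/18 → f/16 → f/14 → f/13 — 1 stop opened up (brighter).

f/13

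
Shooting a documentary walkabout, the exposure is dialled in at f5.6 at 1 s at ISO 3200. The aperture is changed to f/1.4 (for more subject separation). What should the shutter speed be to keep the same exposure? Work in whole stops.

Aperture: f/5.6 → f/4 → f/2.8 → f/2 → f/1.4 — 4 stops wider (brighter).
Need 4 stops darker from the shutter speed: 1 → 1/2 → 1/4 → 1/8 → 1/15.

1/15s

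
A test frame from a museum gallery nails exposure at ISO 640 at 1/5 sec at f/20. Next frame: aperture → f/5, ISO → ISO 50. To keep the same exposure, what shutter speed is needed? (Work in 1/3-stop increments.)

Aperture: f/20 → f/18 → f/16 → f/14 → f/13 → f/11 → f/10 → f/9 → f/8 → f/7.1 → f/6.3 → f/5.6 → f/5 — 4 stops larger aperture (brighter).
ISO: 640 → 500 → 400 → 320 → 250 → 200 → 160 → 125 → 100 → 80 → 64 → 50 — 3 2/3 stops dropped (darker).
Net change so far: 1/3 stop brighter. Offset with the shutter speed: 1/5 → 1/6.

1/6s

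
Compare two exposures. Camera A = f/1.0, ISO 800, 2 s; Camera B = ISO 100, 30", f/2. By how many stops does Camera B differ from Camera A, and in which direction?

Aperture: f/1.0 → f/1.4 → f/2 — 2 stops stopped down (darker).
Shutter speed: 2 → 4 → 8 → 15 → 30 — 4 stops slower (brighter).
ISO: 800 → 400 → 200 → 100 — 3 stops dropped (darker).
Net: −2 +4 −3 = −1 stop.

1 stop darker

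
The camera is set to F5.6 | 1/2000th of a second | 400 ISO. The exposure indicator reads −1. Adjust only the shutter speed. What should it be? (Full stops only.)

1/1000s

Underexposed by 1 stop → need 1 stop brighter.
Shutter speed: 1/2000 → 1/1000.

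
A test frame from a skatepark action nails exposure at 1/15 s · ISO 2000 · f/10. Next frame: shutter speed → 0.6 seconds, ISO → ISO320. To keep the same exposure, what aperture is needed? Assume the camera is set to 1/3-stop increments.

f/13

Shutter speed: 1/15 → 1/13 → 1/10 → 1/8 → 1/6 → 1/5 → 1/4 → 0.3 → 0.4 → 0.5 → 0.6 — 3 1/3 stops longer (brighter).
ISO: 2000 → 1600 → 1250 → 1000 → 800 → 640 → 500 → 400 → 320 — 2 2/3 stops dropped (darker).
Net change so far: 2/3 stop brighter. Offset with the aperture: f/10 → f/11 → f/13.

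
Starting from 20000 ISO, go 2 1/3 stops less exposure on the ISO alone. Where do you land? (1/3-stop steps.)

ISO 4000

ISO: 20000 → 16000 → 12800 → 10000 → 8000 → 6400 → 5000 → 4000 — 2 1/3 stops lower (darker).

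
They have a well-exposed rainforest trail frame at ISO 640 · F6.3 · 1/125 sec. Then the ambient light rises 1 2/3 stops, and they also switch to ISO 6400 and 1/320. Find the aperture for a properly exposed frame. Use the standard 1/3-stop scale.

f/22

Scene light: 1 2/3 stops brighter.
ISO: 640 → 800 → 1000 → 1250 → 1600 → 2000 → 2500 → 3200 → 4000 → 5000 → 6400 — 3 1/3 stops higher (brighter).
Shutter speed: 1/125 → 1/160 → 1/200 → 1/250 → 1/320 — 1 1/3 stops shorter (darker).
Net so far: 3 2/3 stops brighter. Aperture: f/6.3 → f/7.1 → f/8 → f/9 → f/10 → f/11 → f/13 → f/14 → f/16 → f/18 → f/20 → f/22.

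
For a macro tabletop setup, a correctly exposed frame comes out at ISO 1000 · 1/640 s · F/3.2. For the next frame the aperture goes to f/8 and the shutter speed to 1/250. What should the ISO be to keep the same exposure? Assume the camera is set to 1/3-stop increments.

Aperture: f/3.2 → f/3.5 → f/4 → f/4.5 → f/5 → f/5.6 → f/6.3 → f/7.1 → f/8 — 2 2/3 stops smaller aperture (darker).
Shutter speed: 1/640 → 1/500 → 1/400 → 1/320 → 1/250 — 1 1/3 stops slower (brighter).
Net change so far: 1 1/3 stops darker. Offset with the ISO: 1000 → 1250 → 1600 → 2000 → 2500.

ISO 2500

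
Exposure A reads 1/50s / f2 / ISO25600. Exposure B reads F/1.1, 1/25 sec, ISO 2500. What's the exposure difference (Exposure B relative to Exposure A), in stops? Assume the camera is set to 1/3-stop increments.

2/3 stop darker

Aperture: f/2 → f/1.8 → f/1.6 → f/1.4 → f/1.2 → f/1.1 — 1 2/3 stops larger aperture (brighter).
Shutter speed: 1/50 → 1/40 → 1/30 → 1/25 — 1 stop longer (brighter).
ISO: 25600 → 20000 → 16000 → 12800 → 10000 → 8000 → 6400 → 5000 → 4000 → 3200 → 2500 — 3 1/3 stops lower (darker).
Net: +1 2/3 +1 −3 1/3 = −2/3 stops.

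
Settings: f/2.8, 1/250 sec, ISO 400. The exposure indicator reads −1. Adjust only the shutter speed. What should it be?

Underexposed by 1 stop → need 1 stop brighter.
Shutter speed: 1/250 → 1/125.

1/125s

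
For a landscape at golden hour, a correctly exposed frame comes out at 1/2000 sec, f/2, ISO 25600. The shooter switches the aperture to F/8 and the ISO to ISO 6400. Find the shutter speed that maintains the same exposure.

1/30s

Aperture: f/2 → f/2.8 → f/4 → f/5.6 → f/8 — 4 stops narrower (darker).
ISO: 25600 → 12800 → 6400 — 2 stops lower (darker).
Net change so far: 6 stops darker. Offset with the shutter speed: 1/2000 → 1/1000 → 1/500 → 1/250 → 1/125 → 1/60 → 1/30.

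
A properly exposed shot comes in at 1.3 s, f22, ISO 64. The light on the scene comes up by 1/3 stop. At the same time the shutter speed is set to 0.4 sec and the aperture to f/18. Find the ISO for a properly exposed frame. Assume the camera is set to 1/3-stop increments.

Scene light: 1/3 stop brighter.
Shutter speed: 1.3 → 1 → 0.8 → 0.6 → 0.5 → 0.4 — 1 2/3 stops faster (darker).
Aperture: f/22 → f/20 → f/18 — 2/3 stop wider (brighter).
Net so far: 2/3 stop darker. ISO: 64 → 80 → 100.

ISO 100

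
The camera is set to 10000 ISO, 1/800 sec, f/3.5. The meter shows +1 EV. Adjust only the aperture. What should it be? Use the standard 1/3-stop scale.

Overexposed by 1 stop → need 1 stop darker.
Aperture: f/3.5 → f/4 → f/4.5 → f/5.

f/5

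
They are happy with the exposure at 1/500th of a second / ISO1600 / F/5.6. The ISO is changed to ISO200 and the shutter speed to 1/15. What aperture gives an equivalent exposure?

ISO: 1600 → 800 → 400 → 200 — 3 stops lower (darker).
Shutter speed: 1/500 → 1/250 → 1/125 → 1/60 → 1/30 → 1/15 — 5 stops slower (brighter).
Net change so far: 2 stops brighter. Offset with the aperture: f/5.6 → f/8 → f/11.

f/11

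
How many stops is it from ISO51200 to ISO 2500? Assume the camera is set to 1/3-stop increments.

4 1/3 stops

51200 → 40000 → 32000 → 25600 → 20000 → 16000 → 12800 → 10000 → 8000 → 6400 → 5000 → 4000 → 3200 → 2500 — count the steps: 13 third-stops = 4 1/3 stops.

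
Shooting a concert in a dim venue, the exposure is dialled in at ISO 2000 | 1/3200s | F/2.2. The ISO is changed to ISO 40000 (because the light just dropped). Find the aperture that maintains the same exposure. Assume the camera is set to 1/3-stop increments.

ISO: 2000 → 2500 → 3200 → 4000 → 5000 → 6400 → 8000 → 10000 → 12800 → 16000 → 20000 → 25600 → 32000 → 40000 — 4 1/3 stops higher (brighter).
Need 4 1/3 stops darker from the aperture: f/2.2 → f/2.5 → f/2.8 → f/3.2 → f/3.5 → f/4 → f/4.5 → f/5 → f/5.6 → f/6.3 → f/7.1 → f/8 → f/9 → f/10.

f/10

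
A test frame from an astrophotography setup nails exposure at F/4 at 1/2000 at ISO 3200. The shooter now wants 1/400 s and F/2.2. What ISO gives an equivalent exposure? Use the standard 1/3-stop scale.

Shutter speed: 1/2000 → 1/1600 → 1/1250 → 1/1000 → 1/800 → 1/640 → 1/500 → 1/400 — 2 1/3 stops slower (brighter).
Aperture: f/4 → f/3.5 → f/3.2 → f/2.8 → f/2.5 → f/2.2 — 1 2/3 stops opened up (brighter).
Net change so far: 4 stops brighter. Offset with the ISO: 3200 → 2500 → 2000 → 1600 → 1250 → 1000 → 800 → 640 → 500 → 400 → 320 → 250 → 200.

ISO 200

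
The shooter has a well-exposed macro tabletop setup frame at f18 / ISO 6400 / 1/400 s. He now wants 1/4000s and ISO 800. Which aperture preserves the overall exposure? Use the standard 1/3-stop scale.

f/2

Shutter speed: 1/400 → 1/500 → 1/640 → 1/800 → 1/1000 → 1/1250 → 1/1600 → 1/2000 → 1/2500 → 1/3200 → 1/4000 — 3 1/3 stops faster (darker).
ISO: 6400 → 5000 → 4000 → 3200 → 2500 → 2000 → 1600 → 1250 → 1000 → 800 — 3 stops lower (darker).
Net change so far: 6 1/3 stops darker. Offset with the aperture: f/18 → f/16 → f/14 → f/13 → f/11 → f/10 → f/9 → f/8 → f/7.1 → f/6.3 → f/5.6 → f/5 → f/4.5 → f/4 → f/3.5 → f/3.2 → f/2.8 → f/2.5 → f/2.2 → f/2.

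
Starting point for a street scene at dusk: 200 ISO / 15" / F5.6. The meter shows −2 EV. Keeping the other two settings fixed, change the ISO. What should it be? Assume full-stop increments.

Underexposed by 2 stops → need 2 stops brighter.
ISO: 200 → 400 → 800.

ISO 800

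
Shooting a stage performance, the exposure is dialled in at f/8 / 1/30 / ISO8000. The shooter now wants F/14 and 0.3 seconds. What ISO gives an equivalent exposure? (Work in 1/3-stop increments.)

Aperture: f/8 → f/9 → f/10 → f/11 → f/13 → f/14 — 1 2/3 stops stopped down (darker).
Shutter speed: 1/30 → 1/25 → 1/20 → 1/15 → 1/13 → 1/10 → 1/8 → 1/6 → 1/5 → 1/4 → 0.3 — 3 1/3 stops longer (brighter).
Net change so far: 1 2/3 stops brighter. Offset with the ISO: 8000 → 6400 → 5000 → 4000 → 3200 → 2500.

ISO 2500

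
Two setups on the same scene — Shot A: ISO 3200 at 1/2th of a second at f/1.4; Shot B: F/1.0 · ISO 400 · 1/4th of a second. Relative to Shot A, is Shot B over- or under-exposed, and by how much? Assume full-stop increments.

3 stops darker

Aperture: f/1.4 → f/1.0 — 1 stop wider (brighter).
Shutter speed: 1/2 → 1/4 — 1 stop faster (darker).
ISO: 3200 → 1600 → 800 → 400 — 3 stops dropped (darker).
Net: +1 −1 −3 = −3 stops.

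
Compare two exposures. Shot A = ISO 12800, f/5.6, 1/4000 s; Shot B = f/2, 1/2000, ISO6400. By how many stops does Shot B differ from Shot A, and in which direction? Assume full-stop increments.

Aperture: f/5.6 → f/4 → f/2.8 → f/2 — 3 stops opened up (brighter).
Shutter speed: 1/4000 → 1/2000 — 1 stop longer (brighter).
ISO: 12800 → 6400 — 1 stop dropped (darker).
Net: +3 +1 −1 = +3 stops.

3 stops brighter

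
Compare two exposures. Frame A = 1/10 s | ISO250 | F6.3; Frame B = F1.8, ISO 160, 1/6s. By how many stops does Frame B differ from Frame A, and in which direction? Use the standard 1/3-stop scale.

Aperture: f/6.3 → f/5.6 → f/5 → f/4.5 → f/4 → f/3.5 → f/3.2 → f/2.8 → f/2.5 → f/2.2 → f/2 → f/1.8 — 3 2/3 stops wider (brighter).
Shutter speed: 1/10 → 1/8 → 1/6 — 2/3 stop slower (brighter).
ISO: 250 → 200 → 160 — 2/3 stop lower (darker).
Net: +3 2/3 +2/3 −2/3 = +3 2/3 stops.

3 2/3 stops brighter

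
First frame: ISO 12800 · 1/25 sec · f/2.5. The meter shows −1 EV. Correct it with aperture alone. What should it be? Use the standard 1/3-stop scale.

f/1.8

Underexposed by 1 stop → need 1 stop brighter.
Aperture: f/2.5 → f/2.2 → f/2 → f/1.8.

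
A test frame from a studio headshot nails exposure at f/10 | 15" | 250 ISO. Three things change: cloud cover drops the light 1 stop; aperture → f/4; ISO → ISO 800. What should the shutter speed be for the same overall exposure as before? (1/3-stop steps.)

Scene light: 1 stop darker.
Aperture: f/10 → f/9 → f/8 → f/7.1 → f/6.3 → f/5.6 → f/5 → f/4.5 → f/4 — 2 2/3 stops wider (brighter).
ISO: 250 → 320 → 400 → 500 → 640 → 800 — 1 2/3 stops raised (brighter).
Net so far: 3 1/3 stops brighter. Shutter speed: 15 → 13 → 10 → 8 → 6 → 5 → 4 → 3.2 → 2.5 → 2 → 1.6.

1.6 s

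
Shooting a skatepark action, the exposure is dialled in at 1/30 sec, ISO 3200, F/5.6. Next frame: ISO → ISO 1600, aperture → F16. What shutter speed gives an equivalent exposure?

ISO: 3200 → 1600 — 1 stop dropped (darker).
Aperture: f/5.6 → f/8 → f/11 → f/16 — 3 stops smaller aperture (darker).
Net change so far: 4 stops darker. Offset with the shutter speed: 1/30 → 1/15 → 1/8 → 1/4 → 1/2.

1/2s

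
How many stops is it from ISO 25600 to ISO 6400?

2 stops

25600 → 12800 → 6400 — count the steps: 2 stops.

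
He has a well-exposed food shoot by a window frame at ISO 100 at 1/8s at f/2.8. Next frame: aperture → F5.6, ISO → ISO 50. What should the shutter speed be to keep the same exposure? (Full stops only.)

1 s

Aperture: f/2.8 → f/4 → f/5.6 — 2 stops smaller aperture (darker).
ISO: 100 → 50 — 1 stop dropped (darker).
Net change so far: 3 stops darker. Offset with the shutter speed: 1/8 → 1/4 → 1/2 → 1.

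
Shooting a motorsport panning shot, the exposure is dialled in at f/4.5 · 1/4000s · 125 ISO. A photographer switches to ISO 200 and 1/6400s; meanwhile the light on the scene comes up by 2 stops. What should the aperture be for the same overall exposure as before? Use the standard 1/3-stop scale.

Scene light: 2 stops brighter.
ISO: 125 → 160 → 200 — 2/3 stop higher (brighter).
Shutter speed: 1/4000 → 1/5000 → 1/6400 — 2/3 stop shorter (darker).
Net so far: 2 stops brighter. Aperture: f/4.5 → f/5 → f/5.6 → f/6.3 → f/7.1 → f/8 → f/9.

f/9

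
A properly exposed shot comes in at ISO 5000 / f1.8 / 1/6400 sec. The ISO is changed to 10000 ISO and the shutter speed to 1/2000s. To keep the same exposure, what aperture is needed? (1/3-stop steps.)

ISO: 5000 → 6400 → 8000 → 10000 — 1 stop higher (brighter).
Shutter speed: 1/6400 → 1/5000 → 1/4000 → 1/3200 → 1/2500 → 1/2000 — 1 2/3 stops longer (brighter).
Net change so far: 2 2/3 stops brighter. Offset with the aperture: f/1.8 → f/2 → f/2.2 → f/2.5 → f/2.8 → f/3.2 → f/3.5 → f/4 → f/4.5.

f/4.5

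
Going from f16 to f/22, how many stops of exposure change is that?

f/16 → f/22 — count the steps: 1 stop.

1 stop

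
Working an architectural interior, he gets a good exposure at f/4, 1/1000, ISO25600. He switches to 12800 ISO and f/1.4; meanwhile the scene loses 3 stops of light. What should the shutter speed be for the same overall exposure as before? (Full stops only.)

1/500s

Scene light: 3 stops darker.
ISO: 25600 → 12800 — 1 stop dropped (darker).
Aperture: f/4 → f/2.8 → f/2 → f/1.4 — 3 stops wider (brighter).
Net so far: 1 stop darker. Shutter speed: 1/1000 → 1/500.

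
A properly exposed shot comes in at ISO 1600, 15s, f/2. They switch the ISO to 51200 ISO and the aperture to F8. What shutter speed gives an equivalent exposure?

ISO: 1600 → 3200 → 6400 → 12800 → 25600 → 51200 — 5 stops raised (brighter).
Aperture: f/2 → f/2.8 → f/4 → f/5.6 → f/8 — 4 stops stopped down (darker).
Net change so far: 1 stop brighter. Offset with the shutter speed: 15 → 8.

8 s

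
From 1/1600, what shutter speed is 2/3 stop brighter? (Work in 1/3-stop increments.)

1/1000s

Shutter speed: 1/1600 → 1/1250 → 1/1000 — 2/3 stop longer (brighter).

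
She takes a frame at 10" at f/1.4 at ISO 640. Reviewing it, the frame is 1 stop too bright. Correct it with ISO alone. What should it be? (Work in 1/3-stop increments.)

Overexposed by 1 stop → need 1 stop darker.
ISO: 640 → 500 → 400 → 320.

ISO 320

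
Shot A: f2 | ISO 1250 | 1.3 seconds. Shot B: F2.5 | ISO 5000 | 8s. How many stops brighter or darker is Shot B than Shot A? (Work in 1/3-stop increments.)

Aperture: f/2 → f/2.2 → f/2.5 — 2/3 stop narrower (darker).
Shutter speed: 1.3 → 1.6 → 2 → 2.5 → 3.2 → 4 → 5 → 6 → 8 — 2 2/3 stops slower (brighter).
ISO: 1250 → 1600 → 2000 → 2500 → 3200 → 4000 → 5000 — 2 stops raised (brighter).
Net: −2/3 +2 2/3 +2 = +4 stops.

4 stops brighter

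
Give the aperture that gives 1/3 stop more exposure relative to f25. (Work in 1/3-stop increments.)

Aperture: f/25 → f/22 — 1/3 stop larger aperture (brighter).

f/22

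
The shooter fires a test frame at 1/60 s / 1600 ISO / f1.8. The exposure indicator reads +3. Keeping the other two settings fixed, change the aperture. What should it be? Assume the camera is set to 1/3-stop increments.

Overexposed by 3 stops → need 3 stops darker.
Aperture: f/1.8 → f/2 → f/2.2 → f/2.5 → f/2.8 → f/3.2 → f/3.5 → f/4 → f/4.5 → f/5.

f/5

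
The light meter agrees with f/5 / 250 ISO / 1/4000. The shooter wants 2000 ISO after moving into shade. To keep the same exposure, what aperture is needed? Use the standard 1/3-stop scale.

ISO: 250 → 320 → 400 → 500 → 640 → 800 → 1000 → 1250 → 1600 → 2000 — 3 stops higher (brighter).
Need 3 stops darker from the aperture: f/5 → f/5.6 → f/6.3 → f/7.1 → f/8 → f/9 → f/10 → f/11 → f/13 → f/14.

f/14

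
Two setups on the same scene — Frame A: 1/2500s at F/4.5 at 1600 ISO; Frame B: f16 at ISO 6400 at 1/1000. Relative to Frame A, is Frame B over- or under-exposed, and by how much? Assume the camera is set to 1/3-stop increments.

Aperture: f/4.5 → f/5 → f/5.6 → f/6.3 → f/7.1 → f/8 → f/9 → f/10 → f/11 → f/13 → f/14 → f/16 — 3 2/3 stops smaller aperture (darker).
Shutter speed: 1/2500 → 1/2000 → 1/1600 → 1/1250 → 1/1000 — 1 1/3 stops slower (brighter).
ISO: 1600 → 2000 → 2500 → 3200 → 4000 → 5000 → 6400 — 2 stops raised (brighter).
Net: −3 2/3 +1 1/3 +2 = −1/3 stops.

1/3 stop darker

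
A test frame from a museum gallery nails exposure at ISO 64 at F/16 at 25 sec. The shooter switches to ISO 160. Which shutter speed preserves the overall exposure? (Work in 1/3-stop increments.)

10 s

ISO: 64 → 80 → 100 → 125 → 160 — 1 1/3 stops higher (brighter).
Need 1 1/3 stops darker from the shutter speed: 25 → 20 → 15 → 13 → 10.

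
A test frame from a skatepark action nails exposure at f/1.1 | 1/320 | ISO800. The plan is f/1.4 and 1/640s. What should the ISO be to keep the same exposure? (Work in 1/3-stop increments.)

Aperture: f/1.1 → f/1.2 → f/1.4 — 2/3 stop stopped down (darker).
Shutter speed: 1/320 → 1/400 → 1/500 → 1/640 — 1 stop shorter (darker).
Net change so far: 1 2/3 stops darker. Offset with the ISO: 800 → 1000 → 1250 → 1600 → 2000 → 2500.

ISO 2500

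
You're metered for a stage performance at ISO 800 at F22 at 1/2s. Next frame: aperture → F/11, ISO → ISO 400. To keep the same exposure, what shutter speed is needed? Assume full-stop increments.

Aperture: f/22 → f/16 → f/11 — 2 stops larger aperture (brighter).
ISO: 800 → 400 — 1 stop lower (darker).
Net change so far: 1 stop brighter. Offset with the shutter speed: 1/2 → 1/4.

1/4s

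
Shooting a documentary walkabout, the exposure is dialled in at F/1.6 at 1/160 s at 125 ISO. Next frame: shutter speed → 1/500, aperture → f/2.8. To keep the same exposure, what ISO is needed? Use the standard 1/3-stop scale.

Shutter speed: 1/160 → 1/200 → 1/250 → 1/320 → 1/400 → 1/500 — 1 2/3 stops shorter (darker).
Aperture: f/1.6 → f/1.8 → f/2 → f/2.2 → f/2.5 → f/2.8 — 1 2/3 stops smaller aperture (darker).
Net change so far: 3 1/3 stops darker. Offset with the ISO: 125 → 160 → 200 → 250 → 320 → 400 → 500 → 640 → 800 → 1000 → 1250.

ISO 1250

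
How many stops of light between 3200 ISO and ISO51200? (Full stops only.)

3200 → 6400 → 12800 → 25600 → 51200 — count the steps: 4 stops.

4 stops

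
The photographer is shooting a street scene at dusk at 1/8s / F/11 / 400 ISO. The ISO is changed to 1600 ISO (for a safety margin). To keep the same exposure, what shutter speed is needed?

1/30s

ISO: 400 → 800 → 1600 — 2 stops higher (brighter).
Need 2 stops darker from the shutter speed: 1/8 → 1/15 → 1/30.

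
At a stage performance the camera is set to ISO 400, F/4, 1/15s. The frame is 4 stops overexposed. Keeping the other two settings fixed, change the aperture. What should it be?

f/16

Overexposed by 4 stops → need 4 stops darker.
Aperture: f/4 → f/5.6 → f/8 → f/11 → f/16.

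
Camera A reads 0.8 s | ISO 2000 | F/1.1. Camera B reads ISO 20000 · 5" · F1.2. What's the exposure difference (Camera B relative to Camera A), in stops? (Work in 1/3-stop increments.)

Aperture: f/1.1 → f/1.2 — 1/3 stop smaller aperture (darker).
Shutter speed: 0.8 → 1 → 1.3 → 1.6 → 2 → 2.5 → 3.2 → 4 → 5 — 2 2/3 stops longer (brighter).
ISO: 2000 → 2500 → 3200 → 4000 → 5000 → 6400 → 8000 → 10000 → 12800 → 16000 → 20000 — 3 1/3 stops raised (brighter).
Net: −1/3 +2 2/3 +3 1/3 = +5 2/3 stops.

5 2/3 stops brighter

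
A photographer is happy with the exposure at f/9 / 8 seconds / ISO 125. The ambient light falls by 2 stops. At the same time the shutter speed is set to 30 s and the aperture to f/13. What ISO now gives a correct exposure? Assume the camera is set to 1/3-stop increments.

ISO 250

Scene light: 2 stops darker.
Shutter speed: 8 → 10 → 13 → 15 → 20 → 25 → 30 — 2 stops longer (brighter).
Aperture: f/9 → f/10 → f/11 → f/13 — 1 stop narrower (darker).
Net so far: 1 stop darker. ISO: 125 → 160 → 200 → 250.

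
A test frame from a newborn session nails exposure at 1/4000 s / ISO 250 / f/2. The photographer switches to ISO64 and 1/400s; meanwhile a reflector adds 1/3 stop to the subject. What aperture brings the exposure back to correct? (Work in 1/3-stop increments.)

Scene light: 1/3 stop brighter.
ISO: 250 → 200 → 160 → 125 → 100 → 80 → 64 — 2 stops dropped (darker).
Shutter speed: 1/4000 → 1/3200 → 1/2500 → 1/2000 → 1/1600 → 1/1250 → 1/1000 → 1/800 → 1/640 → 1/500 → 1/400 — 3 1/3 stops longer (brighter).
Net so far: 1 2/3 stops brighter. Aperture: f/2 → f/2.2 → f/2.5 → f/2.8 → f/3.2 → f/3.5.

f/3.5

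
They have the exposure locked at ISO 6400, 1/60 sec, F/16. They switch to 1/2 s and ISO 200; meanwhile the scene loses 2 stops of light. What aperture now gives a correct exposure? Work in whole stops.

f/8

Scene light: 2 stops darker.
Shutter speed: 1/60 → 1/30 → 1/15 → 1/8 → 1/4 → 1/2 — 5 stops longer (brighter).
ISO: 6400 → 3200 → 1600 → 800 → 400 → 200 — 5 stops dropped (darker).
Net so far: 2 stops darker. Aperture: f/16 → f/11 → f/8.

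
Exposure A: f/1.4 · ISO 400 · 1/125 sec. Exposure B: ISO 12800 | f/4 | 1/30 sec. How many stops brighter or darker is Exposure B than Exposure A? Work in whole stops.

4 stops brighter

Aperture: f/1.4 → f/2 → f/2.8 → f/4 — 3 stops narrower (darker).
Shutter speed: 1/125 → 1/60 → 1/30 — 2 stops slower (brighter).
ISO: 400 → 800 → 1600 → 3200 → 6400 → 12800 — 5 stops raised (brighter).
Net: −3 +2 +5 = +4 stops.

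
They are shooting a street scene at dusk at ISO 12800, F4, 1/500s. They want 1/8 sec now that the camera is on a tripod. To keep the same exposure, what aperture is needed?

f/32

Shutter speed: 1/500 → 1/250 → 1/125 → 1/60 → 1/30 → 1/15 → 1/8 — 6 stops longer (brighter).
Need 6 stops darker from the aperture: f/4 → f/5.6 → f/8 → f/11 → f/16 → f/22 → f/32.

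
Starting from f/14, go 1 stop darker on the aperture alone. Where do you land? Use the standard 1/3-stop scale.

Aperture: f/14 → f/16 → f/18 → f/20 — 1 stop narrower (darker).

f/20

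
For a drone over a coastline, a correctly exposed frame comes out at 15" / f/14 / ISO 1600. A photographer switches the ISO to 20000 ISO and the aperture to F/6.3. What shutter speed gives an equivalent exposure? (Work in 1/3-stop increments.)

1/4s

ISO: 1600 → 2000 → 2500 → 3200 → 4000 → 5000 → 6400 → 8000 → 10000 → 12800 → 16000 → 20000 — 3 2/3 stops higher (brighter).
Aperture: f/14 → f/13 → f/11 → f/10 → f/9 → f/8 → f/7.1 → f/6.3 — 2 1/3 stops wider (brighter).
Net change so far: 6 stops brighter. Offset with the shutter speed: 15 → 13 → 10 → 8 → 6 → 5 → 4 → 3.2 → 2.5 → 2 → 1.6 → 1.3 → 1 → 0.8 → 0.6 → 0.5 → 0.4 → 0.3 → 1/4.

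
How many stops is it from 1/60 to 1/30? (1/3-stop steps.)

1 stop

1/60 → 1/50 → 1/40 → 1/30 — count the steps: 3 third-stops = 1 stop.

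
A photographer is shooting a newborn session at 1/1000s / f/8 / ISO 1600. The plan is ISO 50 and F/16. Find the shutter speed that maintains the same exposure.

1/8s

ISO: 1600 → 800 → 400 → 200 → 100 → 50 — 5 stops lower (darker).
Aperture: f/8 → f/11 → f/16 — 2 stops smaller aperture (darker).
Net change so far: 7 stops darker. Offset with the shutter speed: 1/1000 → 1/500 → 1/250 → 1/125 → 1/60 → 1/30 → 1/15 → 1/8.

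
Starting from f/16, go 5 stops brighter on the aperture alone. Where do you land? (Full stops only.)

f/2.8

Aperture: f/16 → f/11 → f/8 → f/5.6 → f/4 → f/2.8 — 5 stops opened up (brighter).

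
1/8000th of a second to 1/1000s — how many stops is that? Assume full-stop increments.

3 stops

1/8000 → 1/4000 → 1/2000 → 1/1000 — count the steps: 3 stops.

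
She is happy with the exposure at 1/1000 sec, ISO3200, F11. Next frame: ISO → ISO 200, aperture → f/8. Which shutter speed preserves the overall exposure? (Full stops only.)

1/125s

ISO: 3200 → 1600 → 800 → 400 → 200 — 4 stops dropped (darker).
Aperture: f/11 → f/8 — 1 stop larger aperture (brighter).
Net change so far: 3 stops darker. Offset with the shutter speed: 1/1000 → 1/500 → 1/250 → 1/125.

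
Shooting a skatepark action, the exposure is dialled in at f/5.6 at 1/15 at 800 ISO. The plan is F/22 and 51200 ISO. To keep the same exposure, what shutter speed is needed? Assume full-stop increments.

1/60s

Aperture: f/5.6 → f/8 → f/11 → f/16 → f/22 — 4 stops smaller aperture (darker).
ISO: 800 → 1600 → 3200 → 6400 → 12800 → 25600 → 51200 — 6 stops raised (brighter).
Net change so far: 2 stops brighter. Offset with the shutter speed: 1/15 → 1/30 → 1/60.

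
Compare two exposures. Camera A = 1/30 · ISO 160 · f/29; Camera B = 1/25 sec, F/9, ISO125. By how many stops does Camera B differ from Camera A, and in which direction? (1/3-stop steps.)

Aperture: f/29 → f/25 → f/22 → f/20 → f/18 → f/16 → f/14 → f/13 → f/11 → f/10 → f/9 — 3 1/3 stops wider (brighter).
Shutter speed: 1/30 → 1/25 — 1/3 stop longer (brighter).
ISO: 160 → 125 — 1/3 stop lower (darker).
Net: +3 1/3 +1/3 −1/3 = +3 1/3 stops.

3 1/3 stops brighter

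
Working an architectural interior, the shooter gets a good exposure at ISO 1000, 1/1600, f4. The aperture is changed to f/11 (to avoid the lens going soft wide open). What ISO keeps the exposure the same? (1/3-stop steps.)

Aperture: f/4 → f/4.5 → f/5 → f/5.6 → f/6.3 → f/7.1 → f/8 → f/9 → f/10 → f/11 — 3 stops narrower (darker).
Need 3 stops brighter from the ISO: 1000 → 1250 → 1600 → 2000 → 2500 → 3200 → 4000 → 5000 → 6400 → 8000.

ISO 8000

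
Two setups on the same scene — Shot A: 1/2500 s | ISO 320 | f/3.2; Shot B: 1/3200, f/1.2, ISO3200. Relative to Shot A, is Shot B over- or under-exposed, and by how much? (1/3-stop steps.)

5 2/3 stops brighter

Aperture: f/3.2 → f/2.8 → f/2.5 → f/2.2 → f/2 → f/1.8 → f/1.6 → f/1.4 → f/1.2 — 2 2/3 stops larger aperture (brighter).
Shutter speed: 1/2500 → 1/3200 — 1/3 stop faster (darker).
ISO: 320 → 400 → 500 → 640 → 800 → 1000 → 1250 → 1600 → 2000 → 2500 → 3200 — 3 1/3 stops higher (brighter).
Net: +2 2/3 −1/3 +3 1/3 = +5 2/3 stops.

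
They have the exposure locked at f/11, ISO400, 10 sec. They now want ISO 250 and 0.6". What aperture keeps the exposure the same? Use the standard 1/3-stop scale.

ISO: 400 → 320 → 250 — 2/3 stop lower (darker).
Shutter speed: 10 → 8 → 6 → 5 → 4 → 3.2 → 2.5 → 2 → 1.6 → 1.3 → 1 → 0.8 → 0.6 — 4 stops shorter (darker).
Net change so far: 4 2/3 stops darker. Offset with the aperture: f/11 → f/10 → f/9 → f/8 → f/7.1 → f/6.3 → f/5.6 → f/5 → f/4.5 → f/4 → f/3.5 → f/3.2 → f/2.8 → f/2.5 → f/2.2.

f/2.2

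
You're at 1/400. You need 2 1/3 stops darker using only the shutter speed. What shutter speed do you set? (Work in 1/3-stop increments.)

1/2000s

Shutter speed: 1/400 → 1/500 → 1/640 → 1/800 → 1/1000 → 1/1250 → 1/1600 → 1/2000 — 2 1/3 stops shorter (darker).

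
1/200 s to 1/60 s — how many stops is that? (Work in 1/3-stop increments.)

1 2/3 stops

1/200 → 1/160 → 1/125 → 1/100 → 1/80 → 1/60 — count the steps: 5 third-stops = 1 2/3 stops.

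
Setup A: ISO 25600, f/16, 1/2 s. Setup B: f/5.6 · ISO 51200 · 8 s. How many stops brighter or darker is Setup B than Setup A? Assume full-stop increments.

Aperture: f/16 → f/11 → f/8 → f/5.6 — 3 stops wider (brighter).
Shutter speed: 1/2 → 1 → 2 → 4 → 8 — 4 stops slower (brighter).
ISO: 25600 → 51200 — 1 stop raised (brighter).
Net: +3 +4 +1 = +8 stops.

8 stops brighter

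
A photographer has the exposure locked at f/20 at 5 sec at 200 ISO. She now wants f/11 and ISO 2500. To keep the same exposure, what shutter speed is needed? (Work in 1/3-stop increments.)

1/8s

Aperture: f/20 → f/18 → f/16 → f/14 → f/13 → f/11 — 1 2/3 stops opened up (brighter).
ISO: 200 → 250 → 320 → 400 → 500 → 640 → 800 → 1000 → 1250 → 1600 → 2000 → 2500 — 3 2/3 stops higher (brighter).
Net change so far: 5 1/3 stops brighter. Offset with the shutter speed: 5 → 4 → 3.2 → 2.5 → 2 → 1.6 → 1.3 → 1 → 0.8 → 0.6 → 0.5 → 0.4 → 0.3 → 1/4 → 1/5 → 1/6 → 1/8.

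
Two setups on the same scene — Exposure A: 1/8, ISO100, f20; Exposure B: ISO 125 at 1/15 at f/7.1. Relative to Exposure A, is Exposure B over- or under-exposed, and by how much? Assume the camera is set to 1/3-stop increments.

Aperture: f/20 → f/18 → f/16 → f/14 → f/13 → f/11 → f/10 → f/9 → f/8 → f/7.1 — 3 stops wider (brighter).
Shutter speed: 1/8 → 1/10 → 1/13 → 1/15 — 1 stop shorter (darker).
ISO: 100 → 125 — 1/3 stop higher (brighter).
Net: +3 −1 +1/3 = +2 1/3 stops.

2 1/3 stops brighter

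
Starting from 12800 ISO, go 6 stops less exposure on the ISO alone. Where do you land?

ISO: 12800 → 6400 → 3200 → 1600 → 800 → 400 → 200 — 6 stops lower (darker).

ISO 200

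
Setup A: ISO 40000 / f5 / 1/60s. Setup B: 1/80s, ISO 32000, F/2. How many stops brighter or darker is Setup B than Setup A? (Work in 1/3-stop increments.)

Aperture: f/5 → f/4.5 → f/4 → f/3.5 → f/3.2 → f/2.8 → f/2.5 → f/2.2 → f/2 — 2 2/3 stops larger aperture (brighter).
Shutter speed: 1/60 → 1/80 — 1/3 stop faster (darker).
ISO: 40000 → 32000 — 1/3 stop dropped (darker).
Net: +2 2/3 −1/3 −1/3 = +2 stops.

2 stops brighter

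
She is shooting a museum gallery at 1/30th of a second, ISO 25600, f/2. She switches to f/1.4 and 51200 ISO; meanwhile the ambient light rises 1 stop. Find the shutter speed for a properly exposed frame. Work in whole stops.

Scene light: 1 stop brighter.
Aperture: f/2 → f/1.4 — 1 stop wider (brighter).
ISO: 25600 → 51200 — 1 stop higher (brighter).
Net so far: 3 stops brighter. Shutter speed: 1/30 → 1/60 → 1/125 → 1/250.

1/250s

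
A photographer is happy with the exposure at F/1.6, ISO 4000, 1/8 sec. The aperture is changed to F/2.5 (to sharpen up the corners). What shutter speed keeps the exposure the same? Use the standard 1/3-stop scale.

0.3 s

Aperture: f/1.6 → f/1.8 → f/2 → f/2.2 → f/2.5 — 1 1/3 stops stopped down (darker).
Need 1 1/3 stops brighter from the shutter speed: 1/8 → 1/6 → 1/5 → 1/4 → 0.3.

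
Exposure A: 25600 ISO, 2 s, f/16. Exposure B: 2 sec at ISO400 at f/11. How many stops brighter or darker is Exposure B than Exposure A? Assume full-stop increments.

5 stops darker

Aperture: f/16 → f/11 — 1 stop wider (brighter).
Shutter speed: unchanged.
ISO: 25600 → 12800 → 6400 → 3200 → 1600 → 800 → 400 — 6 stops dropped (darker).
Net: +1 −6 = −5 stops.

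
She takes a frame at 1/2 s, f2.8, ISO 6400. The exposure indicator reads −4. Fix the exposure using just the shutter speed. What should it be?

Underexposed by 4 stops → need 4 stops brighter.
Shutter speed: 1/2 → 1 → 2 → 4 → 8.

8 s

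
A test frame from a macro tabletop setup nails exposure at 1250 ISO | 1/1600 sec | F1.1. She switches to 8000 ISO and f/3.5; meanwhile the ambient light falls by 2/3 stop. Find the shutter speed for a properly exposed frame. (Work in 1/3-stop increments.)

Scene light: 2/3 stop darker.
ISO: 1250 → 1600 → 2000 → 2500 → 3200 → 4000 → 5000 → 6400 → 8000 — 2 2/3 stops raised (brighter).
Aperture: f/1.1 → f/1.2 → f/1.4 → f/1.6 → f/1.8 → f/2 → f/2.2 → f/2.5 → f/2.8 → f/3.2 → f/3.5 — 3 1/3 stops stopped down (darker).
Net so far: 1 1/3 stops darker. Shutter speed: 1/1600 → 1/1250 → 1/1000 → 1/800 → 1/640.

1/640s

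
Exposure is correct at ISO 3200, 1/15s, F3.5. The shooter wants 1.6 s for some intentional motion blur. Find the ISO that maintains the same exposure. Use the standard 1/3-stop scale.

Shutter speed: 1/15 → 1/13 → 1/10 → 1/8 → 1/6 → 1/5 → 1/4 → 0.3 → 0.4 → 0.5 → 0.6 → 0.8 → 1 → 1.3 → 1.6 — 4 2/3 stops longer (brighter).
Need 4 2/3 stops darker from the ISO: 3200 → 2500 → 2000 → 1600 → 1250 → 1000 → 800 → 640 → 500 → 400 → 320 → 250 → 200 → 160 → 125.

ISO 125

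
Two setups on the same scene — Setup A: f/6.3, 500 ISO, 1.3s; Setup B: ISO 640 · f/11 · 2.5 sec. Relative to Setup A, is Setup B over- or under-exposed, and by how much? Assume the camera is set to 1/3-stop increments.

Aperture: f/6.3 → f/7.1 → f/8 → f/9 → f/10 → f/11 — 1 2/3 stops smaller aperture (darker).
Shutter speed: 1.3 → 1.6 → 2 → 2.5 — 1 stop slower (brighter).
ISO: 500 → 640 — 1/3 stop raised (brighter).
Net: −1 2/3 +1 +1/3 = −1/3 stops.

1/3 stop darker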